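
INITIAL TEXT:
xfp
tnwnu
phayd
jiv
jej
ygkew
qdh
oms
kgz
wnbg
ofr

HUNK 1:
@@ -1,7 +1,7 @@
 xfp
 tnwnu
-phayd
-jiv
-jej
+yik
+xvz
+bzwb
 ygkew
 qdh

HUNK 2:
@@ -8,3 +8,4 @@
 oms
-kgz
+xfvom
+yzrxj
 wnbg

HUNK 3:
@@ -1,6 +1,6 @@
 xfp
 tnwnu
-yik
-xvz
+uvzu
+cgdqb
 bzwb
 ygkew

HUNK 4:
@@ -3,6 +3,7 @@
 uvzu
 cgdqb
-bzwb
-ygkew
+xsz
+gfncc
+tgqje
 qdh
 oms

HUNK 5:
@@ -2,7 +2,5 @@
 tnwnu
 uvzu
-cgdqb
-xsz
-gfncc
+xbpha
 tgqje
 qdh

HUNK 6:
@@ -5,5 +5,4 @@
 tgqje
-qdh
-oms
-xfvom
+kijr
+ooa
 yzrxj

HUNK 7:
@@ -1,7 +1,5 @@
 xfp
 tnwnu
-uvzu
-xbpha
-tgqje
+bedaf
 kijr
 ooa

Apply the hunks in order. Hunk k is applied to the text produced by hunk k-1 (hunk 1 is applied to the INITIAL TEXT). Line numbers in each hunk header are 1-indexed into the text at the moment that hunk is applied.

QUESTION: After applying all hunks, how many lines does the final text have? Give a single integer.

Answer: 8

Derivation:
Hunk 1: at line 1 remove [phayd,jiv,jej] add [yik,xvz,bzwb] -> 11 lines: xfp tnwnu yik xvz bzwb ygkew qdh oms kgz wnbg ofr
Hunk 2: at line 8 remove [kgz] add [xfvom,yzrxj] -> 12 lines: xfp tnwnu yik xvz bzwb ygkew qdh oms xfvom yzrxj wnbg ofr
Hunk 3: at line 1 remove [yik,xvz] add [uvzu,cgdqb] -> 12 lines: xfp tnwnu uvzu cgdqb bzwb ygkew qdh oms xfvom yzrxj wnbg ofr
Hunk 4: at line 3 remove [bzwb,ygkew] add [xsz,gfncc,tgqje] -> 13 lines: xfp tnwnu uvzu cgdqb xsz gfncc tgqje qdh oms xfvom yzrxj wnbg ofr
Hunk 5: at line 2 remove [cgdqb,xsz,gfncc] add [xbpha] -> 11 lines: xfp tnwnu uvzu xbpha tgqje qdh oms xfvom yzrxj wnbg ofr
Hunk 6: at line 5 remove [qdh,oms,xfvom] add [kijr,ooa] -> 10 lines: xfp tnwnu uvzu xbpha tgqje kijr ooa yzrxj wnbg ofr
Hunk 7: at line 1 remove [uvzu,xbpha,tgqje] add [bedaf] -> 8 lines: xfp tnwnu bedaf kijr ooa yzrxj wnbg ofr
Final line count: 8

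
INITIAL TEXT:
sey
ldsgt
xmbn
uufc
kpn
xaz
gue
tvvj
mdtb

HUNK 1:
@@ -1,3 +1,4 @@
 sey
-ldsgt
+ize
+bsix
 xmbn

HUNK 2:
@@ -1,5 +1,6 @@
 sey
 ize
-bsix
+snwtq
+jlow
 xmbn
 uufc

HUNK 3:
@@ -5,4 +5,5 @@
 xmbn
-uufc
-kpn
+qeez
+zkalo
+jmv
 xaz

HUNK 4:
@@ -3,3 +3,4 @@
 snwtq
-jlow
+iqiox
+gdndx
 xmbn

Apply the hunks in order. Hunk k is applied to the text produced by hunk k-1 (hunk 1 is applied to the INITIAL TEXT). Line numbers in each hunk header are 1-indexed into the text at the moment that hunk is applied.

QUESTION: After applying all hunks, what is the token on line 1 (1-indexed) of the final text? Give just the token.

Answer: sey

Derivation:
Hunk 1: at line 1 remove [ldsgt] add [ize,bsix] -> 10 lines: sey ize bsix xmbn uufc kpn xaz gue tvvj mdtb
Hunk 2: at line 1 remove [bsix] add [snwtq,jlow] -> 11 lines: sey ize snwtq jlow xmbn uufc kpn xaz gue tvvj mdtb
Hunk 3: at line 5 remove [uufc,kpn] add [qeez,zkalo,jmv] -> 12 lines: sey ize snwtq jlow xmbn qeez zkalo jmv xaz gue tvvj mdtb
Hunk 4: at line 3 remove [jlow] add [iqiox,gdndx] -> 13 lines: sey ize snwtq iqiox gdndx xmbn qeez zkalo jmv xaz gue tvvj mdtb
Final line 1: sey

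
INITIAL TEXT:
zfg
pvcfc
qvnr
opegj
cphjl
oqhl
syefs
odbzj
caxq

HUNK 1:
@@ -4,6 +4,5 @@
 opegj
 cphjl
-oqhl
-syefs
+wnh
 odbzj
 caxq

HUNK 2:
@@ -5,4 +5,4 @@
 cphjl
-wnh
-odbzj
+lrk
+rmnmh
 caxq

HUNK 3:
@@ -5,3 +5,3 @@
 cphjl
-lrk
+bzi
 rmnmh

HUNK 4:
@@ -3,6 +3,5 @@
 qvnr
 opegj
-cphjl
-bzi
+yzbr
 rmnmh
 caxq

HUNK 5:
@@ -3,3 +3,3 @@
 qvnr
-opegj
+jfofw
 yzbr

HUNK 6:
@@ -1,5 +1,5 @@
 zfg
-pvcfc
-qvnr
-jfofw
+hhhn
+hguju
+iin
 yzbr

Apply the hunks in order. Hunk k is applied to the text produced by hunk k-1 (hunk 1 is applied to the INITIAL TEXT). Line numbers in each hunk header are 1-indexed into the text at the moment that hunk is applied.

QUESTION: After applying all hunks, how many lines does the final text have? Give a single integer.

Answer: 7

Derivation:
Hunk 1: at line 4 remove [oqhl,syefs] add [wnh] -> 8 lines: zfg pvcfc qvnr opegj cphjl wnh odbzj caxq
Hunk 2: at line 5 remove [wnh,odbzj] add [lrk,rmnmh] -> 8 lines: zfg pvcfc qvnr opegj cphjl lrk rmnmh caxq
Hunk 3: at line 5 remove [lrk] add [bzi] -> 8 lines: zfg pvcfc qvnr opegj cphjl bzi rmnmh caxq
Hunk 4: at line 3 remove [cphjl,bzi] add [yzbr] -> 7 lines: zfg pvcfc qvnr opegj yzbr rmnmh caxq
Hunk 5: at line 3 remove [opegj] add [jfofw] -> 7 lines: zfg pvcfc qvnr jfofw yzbr rmnmh caxq
Hunk 6: at line 1 remove [pvcfc,qvnr,jfofw] add [hhhn,hguju,iin] -> 7 lines: zfg hhhn hguju iin yzbr rmnmh caxq
Final line count: 7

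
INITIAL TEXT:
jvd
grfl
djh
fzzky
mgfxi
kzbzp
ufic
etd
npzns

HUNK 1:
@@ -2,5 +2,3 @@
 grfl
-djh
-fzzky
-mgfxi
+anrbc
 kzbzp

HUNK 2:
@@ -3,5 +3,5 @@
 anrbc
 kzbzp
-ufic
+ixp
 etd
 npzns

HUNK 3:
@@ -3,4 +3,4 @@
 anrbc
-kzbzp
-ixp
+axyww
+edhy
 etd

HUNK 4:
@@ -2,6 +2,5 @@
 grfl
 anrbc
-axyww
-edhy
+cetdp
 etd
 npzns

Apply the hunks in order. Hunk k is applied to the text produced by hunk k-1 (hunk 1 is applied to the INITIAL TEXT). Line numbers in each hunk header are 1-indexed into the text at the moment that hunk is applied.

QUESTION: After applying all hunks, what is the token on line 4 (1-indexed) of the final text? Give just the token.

Answer: cetdp

Derivation:
Hunk 1: at line 2 remove [djh,fzzky,mgfxi] add [anrbc] -> 7 lines: jvd grfl anrbc kzbzp ufic etd npzns
Hunk 2: at line 3 remove [ufic] add [ixp] -> 7 lines: jvd grfl anrbc kzbzp ixp etd npzns
Hunk 3: at line 3 remove [kzbzp,ixp] add [axyww,edhy] -> 7 lines: jvd grfl anrbc axyww edhy etd npzns
Hunk 4: at line 2 remove [axyww,edhy] add [cetdp] -> 6 lines: jvd grfl anrbc cetdp etd npzns
Final line 4: cetdp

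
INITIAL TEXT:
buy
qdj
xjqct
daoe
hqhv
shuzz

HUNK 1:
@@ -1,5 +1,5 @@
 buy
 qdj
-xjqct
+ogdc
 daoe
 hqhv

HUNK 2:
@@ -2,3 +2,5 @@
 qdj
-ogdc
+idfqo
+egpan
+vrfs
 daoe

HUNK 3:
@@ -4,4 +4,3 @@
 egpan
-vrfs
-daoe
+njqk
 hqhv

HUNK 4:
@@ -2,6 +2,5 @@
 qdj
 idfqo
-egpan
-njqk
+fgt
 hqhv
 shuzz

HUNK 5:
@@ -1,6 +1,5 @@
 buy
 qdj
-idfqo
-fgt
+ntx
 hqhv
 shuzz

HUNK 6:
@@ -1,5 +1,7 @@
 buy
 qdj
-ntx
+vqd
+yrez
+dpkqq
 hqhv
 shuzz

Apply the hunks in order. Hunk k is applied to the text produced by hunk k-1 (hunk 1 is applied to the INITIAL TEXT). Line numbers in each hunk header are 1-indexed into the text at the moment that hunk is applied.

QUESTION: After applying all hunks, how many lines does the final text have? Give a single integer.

Hunk 1: at line 1 remove [xjqct] add [ogdc] -> 6 lines: buy qdj ogdc daoe hqhv shuzz
Hunk 2: at line 2 remove [ogdc] add [idfqo,egpan,vrfs] -> 8 lines: buy qdj idfqo egpan vrfs daoe hqhv shuzz
Hunk 3: at line 4 remove [vrfs,daoe] add [njqk] -> 7 lines: buy qdj idfqo egpan njqk hqhv shuzz
Hunk 4: at line 2 remove [egpan,njqk] add [fgt] -> 6 lines: buy qdj idfqo fgt hqhv shuzz
Hunk 5: at line 1 remove [idfqo,fgt] add [ntx] -> 5 lines: buy qdj ntx hqhv shuzz
Hunk 6: at line 1 remove [ntx] add [vqd,yrez,dpkqq] -> 7 lines: buy qdj vqd yrez dpkqq hqhv shuzz
Final line count: 7

Answer: 7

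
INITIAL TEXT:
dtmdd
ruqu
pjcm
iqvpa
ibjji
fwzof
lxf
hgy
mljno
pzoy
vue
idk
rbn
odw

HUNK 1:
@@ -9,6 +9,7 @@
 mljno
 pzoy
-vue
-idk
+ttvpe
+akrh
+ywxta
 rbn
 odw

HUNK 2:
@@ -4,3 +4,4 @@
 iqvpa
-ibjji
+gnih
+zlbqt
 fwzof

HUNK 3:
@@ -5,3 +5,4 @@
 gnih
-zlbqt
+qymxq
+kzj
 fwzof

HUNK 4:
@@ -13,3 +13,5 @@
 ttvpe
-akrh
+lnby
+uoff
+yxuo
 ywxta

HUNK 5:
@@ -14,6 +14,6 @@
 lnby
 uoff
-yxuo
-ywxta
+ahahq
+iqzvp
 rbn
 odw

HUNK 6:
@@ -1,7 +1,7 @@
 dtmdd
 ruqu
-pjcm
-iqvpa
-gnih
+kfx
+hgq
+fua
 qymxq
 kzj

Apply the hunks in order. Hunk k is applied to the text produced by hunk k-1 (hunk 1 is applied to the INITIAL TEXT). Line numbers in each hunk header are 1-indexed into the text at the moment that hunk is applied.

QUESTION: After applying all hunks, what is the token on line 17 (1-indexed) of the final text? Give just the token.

Hunk 1: at line 9 remove [vue,idk] add [ttvpe,akrh,ywxta] -> 15 lines: dtmdd ruqu pjcm iqvpa ibjji fwzof lxf hgy mljno pzoy ttvpe akrh ywxta rbn odw
Hunk 2: at line 4 remove [ibjji] add [gnih,zlbqt] -> 16 lines: dtmdd ruqu pjcm iqvpa gnih zlbqt fwzof lxf hgy mljno pzoy ttvpe akrh ywxta rbn odw
Hunk 3: at line 5 remove [zlbqt] add [qymxq,kzj] -> 17 lines: dtmdd ruqu pjcm iqvpa gnih qymxq kzj fwzof lxf hgy mljno pzoy ttvpe akrh ywxta rbn odw
Hunk 4: at line 13 remove [akrh] add [lnby,uoff,yxuo] -> 19 lines: dtmdd ruqu pjcm iqvpa gnih qymxq kzj fwzof lxf hgy mljno pzoy ttvpe lnby uoff yxuo ywxta rbn odw
Hunk 5: at line 14 remove [yxuo,ywxta] add [ahahq,iqzvp] -> 19 lines: dtmdd ruqu pjcm iqvpa gnih qymxq kzj fwzof lxf hgy mljno pzoy ttvpe lnby uoff ahahq iqzvp rbn odw
Hunk 6: at line 1 remove [pjcm,iqvpa,gnih] add [kfx,hgq,fua] -> 19 lines: dtmdd ruqu kfx hgq fua qymxq kzj fwzof lxf hgy mljno pzoy ttvpe lnby uoff ahahq iqzvp rbn odw
Final line 17: iqzvp

Answer: iqzvp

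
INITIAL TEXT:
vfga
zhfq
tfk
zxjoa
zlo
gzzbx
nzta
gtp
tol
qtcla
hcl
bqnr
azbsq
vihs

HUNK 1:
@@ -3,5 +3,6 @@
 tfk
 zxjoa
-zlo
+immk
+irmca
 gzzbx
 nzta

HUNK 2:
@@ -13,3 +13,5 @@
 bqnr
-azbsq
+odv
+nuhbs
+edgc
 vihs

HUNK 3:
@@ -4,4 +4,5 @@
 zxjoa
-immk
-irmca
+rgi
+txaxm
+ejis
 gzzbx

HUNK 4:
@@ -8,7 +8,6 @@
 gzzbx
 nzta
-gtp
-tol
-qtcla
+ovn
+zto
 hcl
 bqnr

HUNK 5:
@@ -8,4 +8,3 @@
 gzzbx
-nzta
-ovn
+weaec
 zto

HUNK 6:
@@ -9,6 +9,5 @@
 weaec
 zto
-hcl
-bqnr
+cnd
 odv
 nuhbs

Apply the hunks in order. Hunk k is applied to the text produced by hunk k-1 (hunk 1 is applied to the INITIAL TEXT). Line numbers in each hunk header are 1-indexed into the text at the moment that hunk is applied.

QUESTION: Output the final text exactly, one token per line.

Answer: vfga
zhfq
tfk
zxjoa
rgi
txaxm
ejis
gzzbx
weaec
zto
cnd
odv
nuhbs
edgc
vihs

Derivation:
Hunk 1: at line 3 remove [zlo] add [immk,irmca] -> 15 lines: vfga zhfq tfk zxjoa immk irmca gzzbx nzta gtp tol qtcla hcl bqnr azbsq vihs
Hunk 2: at line 13 remove [azbsq] add [odv,nuhbs,edgc] -> 17 lines: vfga zhfq tfk zxjoa immk irmca gzzbx nzta gtp tol qtcla hcl bqnr odv nuhbs edgc vihs
Hunk 3: at line 4 remove [immk,irmca] add [rgi,txaxm,ejis] -> 18 lines: vfga zhfq tfk zxjoa rgi txaxm ejis gzzbx nzta gtp tol qtcla hcl bqnr odv nuhbs edgc vihs
Hunk 4: at line 8 remove [gtp,tol,qtcla] add [ovn,zto] -> 17 lines: vfga zhfq tfk zxjoa rgi txaxm ejis gzzbx nzta ovn zto hcl bqnr odv nuhbs edgc vihs
Hunk 5: at line 8 remove [nzta,ovn] add [weaec] -> 16 lines: vfga zhfq tfk zxjoa rgi txaxm ejis gzzbx weaec zto hcl bqnr odv nuhbs edgc vihs
Hunk 6: at line 9 remove [hcl,bqnr] add [cnd] -> 15 lines: vfga zhfq tfk zxjoa rgi txaxm ejis gzzbx weaec zto cnd odv nuhbs edgc vihs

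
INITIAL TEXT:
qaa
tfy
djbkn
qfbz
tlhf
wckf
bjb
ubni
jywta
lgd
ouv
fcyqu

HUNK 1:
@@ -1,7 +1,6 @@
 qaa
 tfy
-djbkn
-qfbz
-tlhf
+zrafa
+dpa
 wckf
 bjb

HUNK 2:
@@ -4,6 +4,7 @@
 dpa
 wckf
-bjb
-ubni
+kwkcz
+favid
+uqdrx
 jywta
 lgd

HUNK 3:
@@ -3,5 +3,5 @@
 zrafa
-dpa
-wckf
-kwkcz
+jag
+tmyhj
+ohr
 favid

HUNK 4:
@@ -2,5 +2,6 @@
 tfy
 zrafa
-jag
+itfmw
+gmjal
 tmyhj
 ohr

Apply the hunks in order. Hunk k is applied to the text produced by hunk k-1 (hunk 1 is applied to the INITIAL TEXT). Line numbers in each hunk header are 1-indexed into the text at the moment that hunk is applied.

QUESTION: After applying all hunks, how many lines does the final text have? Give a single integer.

Answer: 13

Derivation:
Hunk 1: at line 1 remove [djbkn,qfbz,tlhf] add [zrafa,dpa] -> 11 lines: qaa tfy zrafa dpa wckf bjb ubni jywta lgd ouv fcyqu
Hunk 2: at line 4 remove [bjb,ubni] add [kwkcz,favid,uqdrx] -> 12 lines: qaa tfy zrafa dpa wckf kwkcz favid uqdrx jywta lgd ouv fcyqu
Hunk 3: at line 3 remove [dpa,wckf,kwkcz] add [jag,tmyhj,ohr] -> 12 lines: qaa tfy zrafa jag tmyhj ohr favid uqdrx jywta lgd ouv fcyqu
Hunk 4: at line 2 remove [jag] add [itfmw,gmjal] -> 13 lines: qaa tfy zrafa itfmw gmjal tmyhj ohr favid uqdrx jywta lgd ouv fcyqu
Final line count: 13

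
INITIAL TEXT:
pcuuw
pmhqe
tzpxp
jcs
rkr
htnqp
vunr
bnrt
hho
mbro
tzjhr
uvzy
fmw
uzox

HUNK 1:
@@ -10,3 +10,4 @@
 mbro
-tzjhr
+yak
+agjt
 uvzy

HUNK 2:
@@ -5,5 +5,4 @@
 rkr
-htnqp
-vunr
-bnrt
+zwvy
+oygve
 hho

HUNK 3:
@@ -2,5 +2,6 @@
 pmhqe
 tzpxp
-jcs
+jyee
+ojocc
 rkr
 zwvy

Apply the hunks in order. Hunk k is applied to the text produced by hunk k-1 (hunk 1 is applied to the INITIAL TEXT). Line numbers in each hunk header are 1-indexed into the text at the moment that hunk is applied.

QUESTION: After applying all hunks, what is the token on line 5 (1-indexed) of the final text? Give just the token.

Answer: ojocc

Derivation:
Hunk 1: at line 10 remove [tzjhr] add [yak,agjt] -> 15 lines: pcuuw pmhqe tzpxp jcs rkr htnqp vunr bnrt hho mbro yak agjt uvzy fmw uzox
Hunk 2: at line 5 remove [htnqp,vunr,bnrt] add [zwvy,oygve] -> 14 lines: pcuuw pmhqe tzpxp jcs rkr zwvy oygve hho mbro yak agjt uvzy fmw uzox
Hunk 3: at line 2 remove [jcs] add [jyee,ojocc] -> 15 lines: pcuuw pmhqe tzpxp jyee ojocc rkr zwvy oygve hho mbro yak agjt uvzy fmw uzox
Final line 5: ojocc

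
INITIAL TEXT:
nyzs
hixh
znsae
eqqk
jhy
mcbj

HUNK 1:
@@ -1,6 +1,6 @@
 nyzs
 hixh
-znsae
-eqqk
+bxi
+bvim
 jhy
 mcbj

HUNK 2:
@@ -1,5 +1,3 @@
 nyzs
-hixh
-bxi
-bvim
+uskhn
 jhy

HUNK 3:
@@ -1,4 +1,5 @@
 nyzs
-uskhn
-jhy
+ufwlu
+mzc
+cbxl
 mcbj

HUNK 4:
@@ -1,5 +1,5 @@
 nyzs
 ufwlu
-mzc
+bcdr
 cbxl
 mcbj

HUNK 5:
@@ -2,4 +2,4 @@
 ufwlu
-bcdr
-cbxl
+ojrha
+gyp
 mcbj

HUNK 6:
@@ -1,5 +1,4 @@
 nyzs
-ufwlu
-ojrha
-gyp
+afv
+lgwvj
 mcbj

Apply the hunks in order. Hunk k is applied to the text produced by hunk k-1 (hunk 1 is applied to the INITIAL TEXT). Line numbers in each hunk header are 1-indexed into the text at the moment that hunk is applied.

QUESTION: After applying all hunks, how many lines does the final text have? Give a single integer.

Hunk 1: at line 1 remove [znsae,eqqk] add [bxi,bvim] -> 6 lines: nyzs hixh bxi bvim jhy mcbj
Hunk 2: at line 1 remove [hixh,bxi,bvim] add [uskhn] -> 4 lines: nyzs uskhn jhy mcbj
Hunk 3: at line 1 remove [uskhn,jhy] add [ufwlu,mzc,cbxl] -> 5 lines: nyzs ufwlu mzc cbxl mcbj
Hunk 4: at line 1 remove [mzc] add [bcdr] -> 5 lines: nyzs ufwlu bcdr cbxl mcbj
Hunk 5: at line 2 remove [bcdr,cbxl] add [ojrha,gyp] -> 5 lines: nyzs ufwlu ojrha gyp mcbj
Hunk 6: at line 1 remove [ufwlu,ojrha,gyp] add [afv,lgwvj] -> 4 lines: nyzs afv lgwvj mcbj
Final line count: 4

Answer: 4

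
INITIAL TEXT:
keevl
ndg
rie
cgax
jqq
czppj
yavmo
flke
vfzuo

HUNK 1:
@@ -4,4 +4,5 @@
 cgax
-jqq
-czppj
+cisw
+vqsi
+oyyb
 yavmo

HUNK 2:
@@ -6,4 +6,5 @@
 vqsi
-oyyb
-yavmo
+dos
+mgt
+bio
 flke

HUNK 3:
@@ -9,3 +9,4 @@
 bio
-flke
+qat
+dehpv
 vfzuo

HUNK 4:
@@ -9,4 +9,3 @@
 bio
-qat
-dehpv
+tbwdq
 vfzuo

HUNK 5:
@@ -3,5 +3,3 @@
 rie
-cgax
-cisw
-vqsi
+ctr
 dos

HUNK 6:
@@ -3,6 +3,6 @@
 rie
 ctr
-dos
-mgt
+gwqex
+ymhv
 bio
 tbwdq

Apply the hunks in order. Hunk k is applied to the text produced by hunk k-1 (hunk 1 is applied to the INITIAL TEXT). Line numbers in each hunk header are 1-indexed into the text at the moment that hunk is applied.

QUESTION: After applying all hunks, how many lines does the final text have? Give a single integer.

Answer: 9

Derivation:
Hunk 1: at line 4 remove [jqq,czppj] add [cisw,vqsi,oyyb] -> 10 lines: keevl ndg rie cgax cisw vqsi oyyb yavmo flke vfzuo
Hunk 2: at line 6 remove [oyyb,yavmo] add [dos,mgt,bio] -> 11 lines: keevl ndg rie cgax cisw vqsi dos mgt bio flke vfzuo
Hunk 3: at line 9 remove [flke] add [qat,dehpv] -> 12 lines: keevl ndg rie cgax cisw vqsi dos mgt bio qat dehpv vfzuo
Hunk 4: at line 9 remove [qat,dehpv] add [tbwdq] -> 11 lines: keevl ndg rie cgax cisw vqsi dos mgt bio tbwdq vfzuo
Hunk 5: at line 3 remove [cgax,cisw,vqsi] add [ctr] -> 9 lines: keevl ndg rie ctr dos mgt bio tbwdq vfzuo
Hunk 6: at line 3 remove [dos,mgt] add [gwqex,ymhv] -> 9 lines: keevl ndg rie ctr gwqex ymhv bio tbwdq vfzuo
Final line count: 9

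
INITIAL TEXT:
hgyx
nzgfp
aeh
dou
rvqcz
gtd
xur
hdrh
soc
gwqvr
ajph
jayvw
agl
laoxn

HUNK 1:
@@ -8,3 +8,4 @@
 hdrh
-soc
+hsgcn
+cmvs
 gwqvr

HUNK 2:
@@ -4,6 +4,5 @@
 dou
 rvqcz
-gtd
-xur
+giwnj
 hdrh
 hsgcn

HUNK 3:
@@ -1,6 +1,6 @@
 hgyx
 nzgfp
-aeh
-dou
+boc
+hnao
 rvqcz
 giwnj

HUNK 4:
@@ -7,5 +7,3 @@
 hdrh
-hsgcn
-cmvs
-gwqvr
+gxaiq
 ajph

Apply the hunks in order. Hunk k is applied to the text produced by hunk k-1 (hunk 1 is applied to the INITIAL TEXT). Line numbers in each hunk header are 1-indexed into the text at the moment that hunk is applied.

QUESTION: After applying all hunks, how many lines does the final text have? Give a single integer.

Answer: 12

Derivation:
Hunk 1: at line 8 remove [soc] add [hsgcn,cmvs] -> 15 lines: hgyx nzgfp aeh dou rvqcz gtd xur hdrh hsgcn cmvs gwqvr ajph jayvw agl laoxn
Hunk 2: at line 4 remove [gtd,xur] add [giwnj] -> 14 lines: hgyx nzgfp aeh dou rvqcz giwnj hdrh hsgcn cmvs gwqvr ajph jayvw agl laoxn
Hunk 3: at line 1 remove [aeh,dou] add [boc,hnao] -> 14 lines: hgyx nzgfp boc hnao rvqcz giwnj hdrh hsgcn cmvs gwqvr ajph jayvw agl laoxn
Hunk 4: at line 7 remove [hsgcn,cmvs,gwqvr] add [gxaiq] -> 12 lines: hgyx nzgfp boc hnao rvqcz giwnj hdrh gxaiq ajph jayvw agl laoxn
Final line count: 12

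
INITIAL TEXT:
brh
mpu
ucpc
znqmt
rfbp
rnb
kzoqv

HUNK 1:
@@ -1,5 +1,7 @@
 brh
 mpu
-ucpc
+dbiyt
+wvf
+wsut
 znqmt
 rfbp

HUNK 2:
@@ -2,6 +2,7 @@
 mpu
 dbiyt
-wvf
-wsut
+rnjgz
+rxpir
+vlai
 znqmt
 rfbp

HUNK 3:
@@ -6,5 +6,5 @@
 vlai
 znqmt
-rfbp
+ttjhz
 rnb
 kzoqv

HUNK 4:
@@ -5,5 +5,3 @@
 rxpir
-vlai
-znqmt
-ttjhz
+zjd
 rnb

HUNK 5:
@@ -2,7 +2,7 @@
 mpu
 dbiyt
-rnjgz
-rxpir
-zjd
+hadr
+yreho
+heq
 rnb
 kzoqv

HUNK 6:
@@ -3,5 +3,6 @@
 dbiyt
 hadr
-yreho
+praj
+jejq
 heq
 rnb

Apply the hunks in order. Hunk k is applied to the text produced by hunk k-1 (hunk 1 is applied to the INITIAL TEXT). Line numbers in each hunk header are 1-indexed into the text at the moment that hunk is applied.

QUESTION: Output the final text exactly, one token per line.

Answer: brh
mpu
dbiyt
hadr
praj
jejq
heq
rnb
kzoqv

Derivation:
Hunk 1: at line 1 remove [ucpc] add [dbiyt,wvf,wsut] -> 9 lines: brh mpu dbiyt wvf wsut znqmt rfbp rnb kzoqv
Hunk 2: at line 2 remove [wvf,wsut] add [rnjgz,rxpir,vlai] -> 10 lines: brh mpu dbiyt rnjgz rxpir vlai znqmt rfbp rnb kzoqv
Hunk 3: at line 6 remove [rfbp] add [ttjhz] -> 10 lines: brh mpu dbiyt rnjgz rxpir vlai znqmt ttjhz rnb kzoqv
Hunk 4: at line 5 remove [vlai,znqmt,ttjhz] add [zjd] -> 8 lines: brh mpu dbiyt rnjgz rxpir zjd rnb kzoqv
Hunk 5: at line 2 remove [rnjgz,rxpir,zjd] add [hadr,yreho,heq] -> 8 lines: brh mpu dbiyt hadr yreho heq rnb kzoqv
Hunk 6: at line 3 remove [yreho] add [praj,jejq] -> 9 lines: brh mpu dbiyt hadr praj jejq heq rnb kzoqv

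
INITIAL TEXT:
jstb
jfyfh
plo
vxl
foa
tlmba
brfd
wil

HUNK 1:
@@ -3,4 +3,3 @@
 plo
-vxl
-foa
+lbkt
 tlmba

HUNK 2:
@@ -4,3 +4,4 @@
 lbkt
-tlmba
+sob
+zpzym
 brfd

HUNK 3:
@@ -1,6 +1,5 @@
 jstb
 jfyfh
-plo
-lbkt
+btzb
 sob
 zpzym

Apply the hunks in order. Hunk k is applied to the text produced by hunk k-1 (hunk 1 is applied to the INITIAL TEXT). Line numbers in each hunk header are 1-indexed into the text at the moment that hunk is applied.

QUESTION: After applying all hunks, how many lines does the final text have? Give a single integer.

Hunk 1: at line 3 remove [vxl,foa] add [lbkt] -> 7 lines: jstb jfyfh plo lbkt tlmba brfd wil
Hunk 2: at line 4 remove [tlmba] add [sob,zpzym] -> 8 lines: jstb jfyfh plo lbkt sob zpzym brfd wil
Hunk 3: at line 1 remove [plo,lbkt] add [btzb] -> 7 lines: jstb jfyfh btzb sob zpzym brfd wil
Final line count: 7

Answer: 7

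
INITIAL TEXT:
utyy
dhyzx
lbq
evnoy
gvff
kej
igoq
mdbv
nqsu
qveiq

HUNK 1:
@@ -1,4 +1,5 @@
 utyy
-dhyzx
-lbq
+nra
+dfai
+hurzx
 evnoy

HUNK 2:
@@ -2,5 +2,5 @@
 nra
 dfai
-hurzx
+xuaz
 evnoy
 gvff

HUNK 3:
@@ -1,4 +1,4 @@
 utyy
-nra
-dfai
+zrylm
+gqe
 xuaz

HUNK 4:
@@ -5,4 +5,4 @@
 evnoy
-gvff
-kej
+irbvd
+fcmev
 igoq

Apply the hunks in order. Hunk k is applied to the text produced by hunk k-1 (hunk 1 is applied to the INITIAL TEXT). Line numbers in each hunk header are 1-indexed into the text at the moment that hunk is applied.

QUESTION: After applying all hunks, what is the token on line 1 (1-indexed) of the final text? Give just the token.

Hunk 1: at line 1 remove [dhyzx,lbq] add [nra,dfai,hurzx] -> 11 lines: utyy nra dfai hurzx evnoy gvff kej igoq mdbv nqsu qveiq
Hunk 2: at line 2 remove [hurzx] add [xuaz] -> 11 lines: utyy nra dfai xuaz evnoy gvff kej igoq mdbv nqsu qveiq
Hunk 3: at line 1 remove [nra,dfai] add [zrylm,gqe] -> 11 lines: utyy zrylm gqe xuaz evnoy gvff kej igoq mdbv nqsu qveiq
Hunk 4: at line 5 remove [gvff,kej] add [irbvd,fcmev] -> 11 lines: utyy zrylm gqe xuaz evnoy irbvd fcmev igoq mdbv nqsu qveiq
Final line 1: utyy

Answer: utyy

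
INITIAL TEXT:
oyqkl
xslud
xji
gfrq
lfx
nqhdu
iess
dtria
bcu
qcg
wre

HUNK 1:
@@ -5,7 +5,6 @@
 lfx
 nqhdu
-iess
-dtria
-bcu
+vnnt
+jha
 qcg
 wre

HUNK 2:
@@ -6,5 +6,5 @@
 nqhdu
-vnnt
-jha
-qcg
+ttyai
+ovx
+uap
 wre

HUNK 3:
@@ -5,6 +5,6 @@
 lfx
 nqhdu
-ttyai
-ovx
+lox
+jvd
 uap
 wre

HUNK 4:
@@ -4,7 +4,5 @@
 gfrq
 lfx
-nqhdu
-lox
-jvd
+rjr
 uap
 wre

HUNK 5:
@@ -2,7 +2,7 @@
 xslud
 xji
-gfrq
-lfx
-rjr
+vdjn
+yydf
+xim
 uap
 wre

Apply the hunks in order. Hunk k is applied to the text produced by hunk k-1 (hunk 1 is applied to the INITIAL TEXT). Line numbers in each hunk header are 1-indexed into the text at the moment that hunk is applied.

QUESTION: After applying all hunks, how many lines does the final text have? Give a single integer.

Answer: 8

Derivation:
Hunk 1: at line 5 remove [iess,dtria,bcu] add [vnnt,jha] -> 10 lines: oyqkl xslud xji gfrq lfx nqhdu vnnt jha qcg wre
Hunk 2: at line 6 remove [vnnt,jha,qcg] add [ttyai,ovx,uap] -> 10 lines: oyqkl xslud xji gfrq lfx nqhdu ttyai ovx uap wre
Hunk 3: at line 5 remove [ttyai,ovx] add [lox,jvd] -> 10 lines: oyqkl xslud xji gfrq lfx nqhdu lox jvd uap wre
Hunk 4: at line 4 remove [nqhdu,lox,jvd] add [rjr] -> 8 lines: oyqkl xslud xji gfrq lfx rjr uap wre
Hunk 5: at line 2 remove [gfrq,lfx,rjr] add [vdjn,yydf,xim] -> 8 lines: oyqkl xslud xji vdjn yydf xim uap wre
Final line count: 8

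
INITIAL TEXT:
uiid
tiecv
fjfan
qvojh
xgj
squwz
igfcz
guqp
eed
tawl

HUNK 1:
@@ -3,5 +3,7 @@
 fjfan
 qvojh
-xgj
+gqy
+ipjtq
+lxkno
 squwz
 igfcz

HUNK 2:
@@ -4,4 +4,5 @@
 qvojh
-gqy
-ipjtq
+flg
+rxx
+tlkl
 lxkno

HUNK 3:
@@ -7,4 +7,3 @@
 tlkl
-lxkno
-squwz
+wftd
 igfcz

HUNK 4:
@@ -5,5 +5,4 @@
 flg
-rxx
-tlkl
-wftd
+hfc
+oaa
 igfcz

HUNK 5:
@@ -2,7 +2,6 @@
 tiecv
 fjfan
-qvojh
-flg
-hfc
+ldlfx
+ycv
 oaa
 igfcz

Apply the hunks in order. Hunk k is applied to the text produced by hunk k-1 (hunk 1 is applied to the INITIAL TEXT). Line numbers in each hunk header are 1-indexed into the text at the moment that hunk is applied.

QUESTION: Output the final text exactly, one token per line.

Answer: uiid
tiecv
fjfan
ldlfx
ycv
oaa
igfcz
guqp
eed
tawl

Derivation:
Hunk 1: at line 3 remove [xgj] add [gqy,ipjtq,lxkno] -> 12 lines: uiid tiecv fjfan qvojh gqy ipjtq lxkno squwz igfcz guqp eed tawl
Hunk 2: at line 4 remove [gqy,ipjtq] add [flg,rxx,tlkl] -> 13 lines: uiid tiecv fjfan qvojh flg rxx tlkl lxkno squwz igfcz guqp eed tawl
Hunk 3: at line 7 remove [lxkno,squwz] add [wftd] -> 12 lines: uiid tiecv fjfan qvojh flg rxx tlkl wftd igfcz guqp eed tawl
Hunk 4: at line 5 remove [rxx,tlkl,wftd] add [hfc,oaa] -> 11 lines: uiid tiecv fjfan qvojh flg hfc oaa igfcz guqp eed tawl
Hunk 5: at line 2 remove [qvojh,flg,hfc] add [ldlfx,ycv] -> 10 lines: uiid tiecv fjfan ldlfx ycv oaa igfcz guqp eed tawl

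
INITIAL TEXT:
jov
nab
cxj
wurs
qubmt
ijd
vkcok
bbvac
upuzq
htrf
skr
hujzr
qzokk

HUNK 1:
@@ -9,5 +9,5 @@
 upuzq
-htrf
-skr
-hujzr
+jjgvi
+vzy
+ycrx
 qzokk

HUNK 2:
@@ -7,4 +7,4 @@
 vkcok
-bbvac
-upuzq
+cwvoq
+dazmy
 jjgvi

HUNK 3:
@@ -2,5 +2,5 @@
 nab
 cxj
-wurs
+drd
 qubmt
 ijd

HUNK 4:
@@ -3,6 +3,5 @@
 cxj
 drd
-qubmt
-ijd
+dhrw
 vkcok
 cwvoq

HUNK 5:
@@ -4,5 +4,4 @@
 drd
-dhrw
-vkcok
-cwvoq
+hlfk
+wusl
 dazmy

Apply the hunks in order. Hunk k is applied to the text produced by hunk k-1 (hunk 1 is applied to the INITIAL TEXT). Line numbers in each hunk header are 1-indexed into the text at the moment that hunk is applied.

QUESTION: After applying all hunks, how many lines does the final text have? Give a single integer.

Answer: 11

Derivation:
Hunk 1: at line 9 remove [htrf,skr,hujzr] add [jjgvi,vzy,ycrx] -> 13 lines: jov nab cxj wurs qubmt ijd vkcok bbvac upuzq jjgvi vzy ycrx qzokk
Hunk 2: at line 7 remove [bbvac,upuzq] add [cwvoq,dazmy] -> 13 lines: jov nab cxj wurs qubmt ijd vkcok cwvoq dazmy jjgvi vzy ycrx qzokk
Hunk 3: at line 2 remove [wurs] add [drd] -> 13 lines: jov nab cxj drd qubmt ijd vkcok cwvoq dazmy jjgvi vzy ycrx qzokk
Hunk 4: at line 3 remove [qubmt,ijd] add [dhrw] -> 12 lines: jov nab cxj drd dhrw vkcok cwvoq dazmy jjgvi vzy ycrx qzokk
Hunk 5: at line 4 remove [dhrw,vkcok,cwvoq] add [hlfk,wusl] -> 11 lines: jov nab cxj drd hlfk wusl dazmy jjgvi vzy ycrx qzokk
Final line count: 11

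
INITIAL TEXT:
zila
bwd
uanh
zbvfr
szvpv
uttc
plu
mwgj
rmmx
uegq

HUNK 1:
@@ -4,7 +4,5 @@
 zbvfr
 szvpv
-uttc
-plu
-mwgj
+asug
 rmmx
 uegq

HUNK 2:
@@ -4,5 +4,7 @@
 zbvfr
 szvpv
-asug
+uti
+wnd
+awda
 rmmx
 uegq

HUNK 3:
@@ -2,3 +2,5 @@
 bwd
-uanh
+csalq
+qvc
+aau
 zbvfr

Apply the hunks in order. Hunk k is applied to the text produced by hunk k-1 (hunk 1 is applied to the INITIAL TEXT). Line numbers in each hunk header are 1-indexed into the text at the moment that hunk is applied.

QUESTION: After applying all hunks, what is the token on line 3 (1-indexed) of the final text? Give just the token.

Hunk 1: at line 4 remove [uttc,plu,mwgj] add [asug] -> 8 lines: zila bwd uanh zbvfr szvpv asug rmmx uegq
Hunk 2: at line 4 remove [asug] add [uti,wnd,awda] -> 10 lines: zila bwd uanh zbvfr szvpv uti wnd awda rmmx uegq
Hunk 3: at line 2 remove [uanh] add [csalq,qvc,aau] -> 12 lines: zila bwd csalq qvc aau zbvfr szvpv uti wnd awda rmmx uegq
Final line 3: csalq

Answer: csalq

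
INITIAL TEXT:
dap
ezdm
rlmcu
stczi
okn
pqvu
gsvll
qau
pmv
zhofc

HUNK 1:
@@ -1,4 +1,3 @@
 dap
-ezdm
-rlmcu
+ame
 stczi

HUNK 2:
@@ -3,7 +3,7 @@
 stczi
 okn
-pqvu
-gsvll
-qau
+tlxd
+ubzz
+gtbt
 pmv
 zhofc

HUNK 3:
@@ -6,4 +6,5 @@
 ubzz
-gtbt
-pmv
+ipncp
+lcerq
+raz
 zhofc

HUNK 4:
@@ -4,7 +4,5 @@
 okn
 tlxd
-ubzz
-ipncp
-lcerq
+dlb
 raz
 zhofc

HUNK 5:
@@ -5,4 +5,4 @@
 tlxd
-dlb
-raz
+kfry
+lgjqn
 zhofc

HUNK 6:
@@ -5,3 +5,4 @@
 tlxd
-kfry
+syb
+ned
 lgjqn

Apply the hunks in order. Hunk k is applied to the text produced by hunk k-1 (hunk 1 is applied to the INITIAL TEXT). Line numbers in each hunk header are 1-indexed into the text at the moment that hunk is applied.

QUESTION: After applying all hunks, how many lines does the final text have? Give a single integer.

Hunk 1: at line 1 remove [ezdm,rlmcu] add [ame] -> 9 lines: dap ame stczi okn pqvu gsvll qau pmv zhofc
Hunk 2: at line 3 remove [pqvu,gsvll,qau] add [tlxd,ubzz,gtbt] -> 9 lines: dap ame stczi okn tlxd ubzz gtbt pmv zhofc
Hunk 3: at line 6 remove [gtbt,pmv] add [ipncp,lcerq,raz] -> 10 lines: dap ame stczi okn tlxd ubzz ipncp lcerq raz zhofc
Hunk 4: at line 4 remove [ubzz,ipncp,lcerq] add [dlb] -> 8 lines: dap ame stczi okn tlxd dlb raz zhofc
Hunk 5: at line 5 remove [dlb,raz] add [kfry,lgjqn] -> 8 lines: dap ame stczi okn tlxd kfry lgjqn zhofc
Hunk 6: at line 5 remove [kfry] add [syb,ned] -> 9 lines: dap ame stczi okn tlxd syb ned lgjqn zhofc
Final line count: 9

Answer: 9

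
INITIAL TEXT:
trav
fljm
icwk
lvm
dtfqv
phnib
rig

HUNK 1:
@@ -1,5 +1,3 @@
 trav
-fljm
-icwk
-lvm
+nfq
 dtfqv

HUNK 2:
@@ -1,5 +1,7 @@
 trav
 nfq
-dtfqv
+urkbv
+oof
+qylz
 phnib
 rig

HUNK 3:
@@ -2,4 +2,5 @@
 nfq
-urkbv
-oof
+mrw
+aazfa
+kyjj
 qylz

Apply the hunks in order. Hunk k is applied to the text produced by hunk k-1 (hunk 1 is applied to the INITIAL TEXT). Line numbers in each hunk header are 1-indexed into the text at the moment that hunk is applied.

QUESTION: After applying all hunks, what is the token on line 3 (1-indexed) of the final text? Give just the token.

Answer: mrw

Derivation:
Hunk 1: at line 1 remove [fljm,icwk,lvm] add [nfq] -> 5 lines: trav nfq dtfqv phnib rig
Hunk 2: at line 1 remove [dtfqv] add [urkbv,oof,qylz] -> 7 lines: trav nfq urkbv oof qylz phnib rig
Hunk 3: at line 2 remove [urkbv,oof] add [mrw,aazfa,kyjj] -> 8 lines: trav nfq mrw aazfa kyjj qylz phnib rig
Final line 3: mrw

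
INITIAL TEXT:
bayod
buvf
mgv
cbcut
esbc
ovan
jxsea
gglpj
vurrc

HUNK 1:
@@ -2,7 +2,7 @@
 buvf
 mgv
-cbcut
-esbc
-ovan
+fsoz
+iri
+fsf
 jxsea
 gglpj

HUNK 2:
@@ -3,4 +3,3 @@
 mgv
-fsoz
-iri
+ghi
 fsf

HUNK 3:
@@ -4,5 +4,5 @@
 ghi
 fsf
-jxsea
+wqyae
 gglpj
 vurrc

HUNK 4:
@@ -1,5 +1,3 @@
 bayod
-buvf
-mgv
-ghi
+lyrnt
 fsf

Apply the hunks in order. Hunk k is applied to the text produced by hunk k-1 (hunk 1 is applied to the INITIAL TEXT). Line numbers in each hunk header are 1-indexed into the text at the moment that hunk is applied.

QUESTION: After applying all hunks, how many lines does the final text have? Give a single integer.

Answer: 6

Derivation:
Hunk 1: at line 2 remove [cbcut,esbc,ovan] add [fsoz,iri,fsf] -> 9 lines: bayod buvf mgv fsoz iri fsf jxsea gglpj vurrc
Hunk 2: at line 3 remove [fsoz,iri] add [ghi] -> 8 lines: bayod buvf mgv ghi fsf jxsea gglpj vurrc
Hunk 3: at line 4 remove [jxsea] add [wqyae] -> 8 lines: bayod buvf mgv ghi fsf wqyae gglpj vurrc
Hunk 4: at line 1 remove [buvf,mgv,ghi] add [lyrnt] -> 6 lines: bayod lyrnt fsf wqyae gglpj vurrc
Final line count: 6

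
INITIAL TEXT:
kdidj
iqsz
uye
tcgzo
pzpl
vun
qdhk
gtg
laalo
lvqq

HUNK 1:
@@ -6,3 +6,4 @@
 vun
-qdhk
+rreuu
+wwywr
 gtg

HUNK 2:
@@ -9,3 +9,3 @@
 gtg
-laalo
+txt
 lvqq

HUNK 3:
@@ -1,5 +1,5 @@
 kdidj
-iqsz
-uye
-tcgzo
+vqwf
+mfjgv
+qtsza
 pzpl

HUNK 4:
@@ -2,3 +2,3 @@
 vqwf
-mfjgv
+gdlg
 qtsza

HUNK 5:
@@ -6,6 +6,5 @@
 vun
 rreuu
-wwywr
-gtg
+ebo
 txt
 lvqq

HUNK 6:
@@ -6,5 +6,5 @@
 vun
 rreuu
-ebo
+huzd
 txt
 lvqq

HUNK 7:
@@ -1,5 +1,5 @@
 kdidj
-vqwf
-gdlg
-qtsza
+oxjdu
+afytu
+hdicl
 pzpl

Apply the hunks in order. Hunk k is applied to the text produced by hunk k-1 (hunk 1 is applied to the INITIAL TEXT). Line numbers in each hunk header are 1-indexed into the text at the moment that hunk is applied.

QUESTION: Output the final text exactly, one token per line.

Hunk 1: at line 6 remove [qdhk] add [rreuu,wwywr] -> 11 lines: kdidj iqsz uye tcgzo pzpl vun rreuu wwywr gtg laalo lvqq
Hunk 2: at line 9 remove [laalo] add [txt] -> 11 lines: kdidj iqsz uye tcgzo pzpl vun rreuu wwywr gtg txt lvqq
Hunk 3: at line 1 remove [iqsz,uye,tcgzo] add [vqwf,mfjgv,qtsza] -> 11 lines: kdidj vqwf mfjgv qtsza pzpl vun rreuu wwywr gtg txt lvqq
Hunk 4: at line 2 remove [mfjgv] add [gdlg] -> 11 lines: kdidj vqwf gdlg qtsza pzpl vun rreuu wwywr gtg txt lvqq
Hunk 5: at line 6 remove [wwywr,gtg] add [ebo] -> 10 lines: kdidj vqwf gdlg qtsza pzpl vun rreuu ebo txt lvqq
Hunk 6: at line 6 remove [ebo] add [huzd] -> 10 lines: kdidj vqwf gdlg qtsza pzpl vun rreuu huzd txt lvqq
Hunk 7: at line 1 remove [vqwf,gdlg,qtsza] add [oxjdu,afytu,hdicl] -> 10 lines: kdidj oxjdu afytu hdicl pzpl vun rreuu huzd txt lvqq

Answer: kdidj
oxjdu
afytu
hdicl
pzpl
vun
rreuu
huzd
txt
lvqq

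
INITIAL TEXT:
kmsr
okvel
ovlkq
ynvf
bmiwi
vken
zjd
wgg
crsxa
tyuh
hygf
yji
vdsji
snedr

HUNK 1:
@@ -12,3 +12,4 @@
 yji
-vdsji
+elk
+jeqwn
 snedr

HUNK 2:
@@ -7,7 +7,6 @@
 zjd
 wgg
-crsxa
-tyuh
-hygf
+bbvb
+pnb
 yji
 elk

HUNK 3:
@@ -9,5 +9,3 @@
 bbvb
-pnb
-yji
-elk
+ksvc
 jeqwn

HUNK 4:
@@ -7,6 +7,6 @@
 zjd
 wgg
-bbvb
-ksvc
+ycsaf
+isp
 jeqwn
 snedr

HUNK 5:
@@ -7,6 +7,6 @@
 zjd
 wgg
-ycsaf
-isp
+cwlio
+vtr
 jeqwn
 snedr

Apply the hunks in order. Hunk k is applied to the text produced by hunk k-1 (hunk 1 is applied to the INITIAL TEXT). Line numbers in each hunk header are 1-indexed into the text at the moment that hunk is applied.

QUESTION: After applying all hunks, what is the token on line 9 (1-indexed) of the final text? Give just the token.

Answer: cwlio

Derivation:
Hunk 1: at line 12 remove [vdsji] add [elk,jeqwn] -> 15 lines: kmsr okvel ovlkq ynvf bmiwi vken zjd wgg crsxa tyuh hygf yji elk jeqwn snedr
Hunk 2: at line 7 remove [crsxa,tyuh,hygf] add [bbvb,pnb] -> 14 lines: kmsr okvel ovlkq ynvf bmiwi vken zjd wgg bbvb pnb yji elk jeqwn snedr
Hunk 3: at line 9 remove [pnb,yji,elk] add [ksvc] -> 12 lines: kmsr okvel ovlkq ynvf bmiwi vken zjd wgg bbvb ksvc jeqwn snedr
Hunk 4: at line 7 remove [bbvb,ksvc] add [ycsaf,isp] -> 12 lines: kmsr okvel ovlkq ynvf bmiwi vken zjd wgg ycsaf isp jeqwn snedr
Hunk 5: at line 7 remove [ycsaf,isp] add [cwlio,vtr] -> 12 lines: kmsr okvel ovlkq ynvf bmiwi vken zjd wgg cwlio vtr jeqwn snedr
Final line 9: cwlio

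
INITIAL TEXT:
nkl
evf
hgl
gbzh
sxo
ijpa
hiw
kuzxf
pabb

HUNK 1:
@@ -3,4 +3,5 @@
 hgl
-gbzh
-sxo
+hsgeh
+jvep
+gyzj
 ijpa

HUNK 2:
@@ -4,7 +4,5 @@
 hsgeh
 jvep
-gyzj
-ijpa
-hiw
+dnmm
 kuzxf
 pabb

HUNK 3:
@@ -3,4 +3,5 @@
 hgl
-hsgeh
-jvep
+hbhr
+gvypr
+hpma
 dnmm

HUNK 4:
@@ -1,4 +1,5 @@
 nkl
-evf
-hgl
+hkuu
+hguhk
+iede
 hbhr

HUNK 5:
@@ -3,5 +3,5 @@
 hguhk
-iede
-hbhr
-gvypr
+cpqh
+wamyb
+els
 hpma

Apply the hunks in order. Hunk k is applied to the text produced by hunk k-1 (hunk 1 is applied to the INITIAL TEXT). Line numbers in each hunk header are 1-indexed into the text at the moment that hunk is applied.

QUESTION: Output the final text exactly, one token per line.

Hunk 1: at line 3 remove [gbzh,sxo] add [hsgeh,jvep,gyzj] -> 10 lines: nkl evf hgl hsgeh jvep gyzj ijpa hiw kuzxf pabb
Hunk 2: at line 4 remove [gyzj,ijpa,hiw] add [dnmm] -> 8 lines: nkl evf hgl hsgeh jvep dnmm kuzxf pabb
Hunk 3: at line 3 remove [hsgeh,jvep] add [hbhr,gvypr,hpma] -> 9 lines: nkl evf hgl hbhr gvypr hpma dnmm kuzxf pabb
Hunk 4: at line 1 remove [evf,hgl] add [hkuu,hguhk,iede] -> 10 lines: nkl hkuu hguhk iede hbhr gvypr hpma dnmm kuzxf pabb
Hunk 5: at line 3 remove [iede,hbhr,gvypr] add [cpqh,wamyb,els] -> 10 lines: nkl hkuu hguhk cpqh wamyb els hpma dnmm kuzxf pabb

Answer: nkl
hkuu
hguhk
cpqh
wamyb
els
hpma
dnmm
kuzxf
pabb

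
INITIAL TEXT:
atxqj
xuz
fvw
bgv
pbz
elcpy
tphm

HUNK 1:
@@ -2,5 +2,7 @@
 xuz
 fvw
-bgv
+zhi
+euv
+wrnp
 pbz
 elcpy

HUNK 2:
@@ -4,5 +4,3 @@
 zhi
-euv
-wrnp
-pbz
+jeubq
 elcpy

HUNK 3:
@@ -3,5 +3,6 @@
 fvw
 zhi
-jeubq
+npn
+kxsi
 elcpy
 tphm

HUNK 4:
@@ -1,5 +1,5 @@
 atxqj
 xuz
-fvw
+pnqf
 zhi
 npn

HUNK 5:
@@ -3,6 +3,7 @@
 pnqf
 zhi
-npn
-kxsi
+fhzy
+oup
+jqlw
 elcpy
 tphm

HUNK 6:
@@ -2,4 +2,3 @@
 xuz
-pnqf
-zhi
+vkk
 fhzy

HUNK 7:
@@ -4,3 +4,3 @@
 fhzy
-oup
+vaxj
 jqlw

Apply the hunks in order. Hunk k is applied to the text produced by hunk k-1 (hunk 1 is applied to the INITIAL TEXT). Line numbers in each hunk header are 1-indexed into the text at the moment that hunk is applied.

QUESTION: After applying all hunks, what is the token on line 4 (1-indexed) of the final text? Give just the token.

Answer: fhzy

Derivation:
Hunk 1: at line 2 remove [bgv] add [zhi,euv,wrnp] -> 9 lines: atxqj xuz fvw zhi euv wrnp pbz elcpy tphm
Hunk 2: at line 4 remove [euv,wrnp,pbz] add [jeubq] -> 7 lines: atxqj xuz fvw zhi jeubq elcpy tphm
Hunk 3: at line 3 remove [jeubq] add [npn,kxsi] -> 8 lines: atxqj xuz fvw zhi npn kxsi elcpy tphm
Hunk 4: at line 1 remove [fvw] add [pnqf] -> 8 lines: atxqj xuz pnqf zhi npn kxsi elcpy tphm
Hunk 5: at line 3 remove [npn,kxsi] add [fhzy,oup,jqlw] -> 9 lines: atxqj xuz pnqf zhi fhzy oup jqlw elcpy tphm
Hunk 6: at line 2 remove [pnqf,zhi] add [vkk] -> 8 lines: atxqj xuz vkk fhzy oup jqlw elcpy tphm
Hunk 7: at line 4 remove [oup] add [vaxj] -> 8 lines: atxqj xuz vkk fhzy vaxj jqlw elcpy tphm
Final line 4: fhzy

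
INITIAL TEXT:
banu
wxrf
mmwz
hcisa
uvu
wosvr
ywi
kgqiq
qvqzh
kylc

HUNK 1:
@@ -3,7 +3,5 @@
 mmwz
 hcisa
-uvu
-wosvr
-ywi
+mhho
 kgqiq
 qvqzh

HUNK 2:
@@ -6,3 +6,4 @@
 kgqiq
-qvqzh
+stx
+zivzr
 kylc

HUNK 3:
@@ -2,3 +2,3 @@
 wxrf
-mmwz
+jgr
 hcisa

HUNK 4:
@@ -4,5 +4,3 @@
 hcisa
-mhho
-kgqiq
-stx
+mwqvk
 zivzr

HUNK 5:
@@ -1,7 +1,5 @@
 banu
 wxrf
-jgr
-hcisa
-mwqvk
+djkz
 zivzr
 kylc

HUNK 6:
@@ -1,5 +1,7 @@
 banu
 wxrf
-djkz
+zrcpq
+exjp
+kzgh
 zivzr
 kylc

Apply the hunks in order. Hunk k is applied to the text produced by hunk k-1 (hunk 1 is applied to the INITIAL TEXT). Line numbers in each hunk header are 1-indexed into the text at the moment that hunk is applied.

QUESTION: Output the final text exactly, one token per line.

Answer: banu
wxrf
zrcpq
exjp
kzgh
zivzr
kylc

Derivation:
Hunk 1: at line 3 remove [uvu,wosvr,ywi] add [mhho] -> 8 lines: banu wxrf mmwz hcisa mhho kgqiq qvqzh kylc
Hunk 2: at line 6 remove [qvqzh] add [stx,zivzr] -> 9 lines: banu wxrf mmwz hcisa mhho kgqiq stx zivzr kylc
Hunk 3: at line 2 remove [mmwz] add [jgr] -> 9 lines: banu wxrf jgr hcisa mhho kgqiq stx zivzr kylc
Hunk 4: at line 4 remove [mhho,kgqiq,stx] add [mwqvk] -> 7 lines: banu wxrf jgr hcisa mwqvk zivzr kylc
Hunk 5: at line 1 remove [jgr,hcisa,mwqvk] add [djkz] -> 5 lines: banu wxrf djkz zivzr kylc
Hunk 6: at line 1 remove [djkz] add [zrcpq,exjp,kzgh] -> 7 lines: banu wxrf zrcpq exjp kzgh zivzr kylc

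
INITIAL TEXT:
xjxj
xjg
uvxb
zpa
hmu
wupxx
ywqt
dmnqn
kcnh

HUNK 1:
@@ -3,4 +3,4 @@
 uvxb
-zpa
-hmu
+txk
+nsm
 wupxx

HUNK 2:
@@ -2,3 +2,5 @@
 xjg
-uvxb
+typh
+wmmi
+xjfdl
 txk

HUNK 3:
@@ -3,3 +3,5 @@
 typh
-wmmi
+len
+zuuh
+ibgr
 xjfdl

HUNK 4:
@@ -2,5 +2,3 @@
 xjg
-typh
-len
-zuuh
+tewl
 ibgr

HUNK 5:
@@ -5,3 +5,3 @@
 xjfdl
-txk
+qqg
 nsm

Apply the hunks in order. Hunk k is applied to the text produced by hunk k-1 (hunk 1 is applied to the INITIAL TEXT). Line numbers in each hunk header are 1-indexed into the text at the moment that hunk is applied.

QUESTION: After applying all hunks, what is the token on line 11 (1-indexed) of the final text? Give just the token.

Answer: kcnh

Derivation:
Hunk 1: at line 3 remove [zpa,hmu] add [txk,nsm] -> 9 lines: xjxj xjg uvxb txk nsm wupxx ywqt dmnqn kcnh
Hunk 2: at line 2 remove [uvxb] add [typh,wmmi,xjfdl] -> 11 lines: xjxj xjg typh wmmi xjfdl txk nsm wupxx ywqt dmnqn kcnh
Hunk 3: at line 3 remove [wmmi] add [len,zuuh,ibgr] -> 13 lines: xjxj xjg typh len zuuh ibgr xjfdl txk nsm wupxx ywqt dmnqn kcnh
Hunk 4: at line 2 remove [typh,len,zuuh] add [tewl] -> 11 lines: xjxj xjg tewl ibgr xjfdl txk nsm wupxx ywqt dmnqn kcnh
Hunk 5: at line 5 remove [txk] add [qqg] -> 11 lines: xjxj xjg tewl ibgr xjfdl qqg nsm wupxx ywqt dmnqn kcnh
Final line 11: kcnh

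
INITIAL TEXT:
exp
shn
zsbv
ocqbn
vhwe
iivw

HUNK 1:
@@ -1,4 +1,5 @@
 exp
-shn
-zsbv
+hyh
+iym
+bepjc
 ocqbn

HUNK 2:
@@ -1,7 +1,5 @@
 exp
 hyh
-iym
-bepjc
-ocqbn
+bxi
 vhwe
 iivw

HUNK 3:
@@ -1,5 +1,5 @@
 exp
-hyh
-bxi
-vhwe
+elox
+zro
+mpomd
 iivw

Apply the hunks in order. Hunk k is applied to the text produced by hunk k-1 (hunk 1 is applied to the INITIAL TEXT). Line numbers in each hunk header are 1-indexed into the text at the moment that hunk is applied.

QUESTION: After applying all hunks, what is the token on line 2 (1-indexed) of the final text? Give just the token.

Answer: elox

Derivation:
Hunk 1: at line 1 remove [shn,zsbv] add [hyh,iym,bepjc] -> 7 lines: exp hyh iym bepjc ocqbn vhwe iivw
Hunk 2: at line 1 remove [iym,bepjc,ocqbn] add [bxi] -> 5 lines: exp hyh bxi vhwe iivw
Hunk 3: at line 1 remove [hyh,bxi,vhwe] add [elox,zro,mpomd] -> 5 lines: exp elox zro mpomd iivw
Final line 2: elox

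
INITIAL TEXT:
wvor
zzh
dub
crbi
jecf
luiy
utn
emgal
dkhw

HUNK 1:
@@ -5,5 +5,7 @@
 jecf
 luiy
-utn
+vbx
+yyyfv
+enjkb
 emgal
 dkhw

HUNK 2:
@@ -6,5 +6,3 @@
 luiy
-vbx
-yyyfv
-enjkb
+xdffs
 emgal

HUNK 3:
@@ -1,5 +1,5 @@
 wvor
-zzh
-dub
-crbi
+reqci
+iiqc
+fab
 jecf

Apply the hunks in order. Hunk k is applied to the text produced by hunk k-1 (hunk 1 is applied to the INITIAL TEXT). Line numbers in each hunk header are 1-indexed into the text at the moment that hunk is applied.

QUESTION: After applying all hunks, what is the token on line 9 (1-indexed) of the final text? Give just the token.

Hunk 1: at line 5 remove [utn] add [vbx,yyyfv,enjkb] -> 11 lines: wvor zzh dub crbi jecf luiy vbx yyyfv enjkb emgal dkhw
Hunk 2: at line 6 remove [vbx,yyyfv,enjkb] add [xdffs] -> 9 lines: wvor zzh dub crbi jecf luiy xdffs emgal dkhw
Hunk 3: at line 1 remove [zzh,dub,crbi] add [reqci,iiqc,fab] -> 9 lines: wvor reqci iiqc fab jecf luiy xdffs emgal dkhw
Final line 9: dkhw

Answer: dkhw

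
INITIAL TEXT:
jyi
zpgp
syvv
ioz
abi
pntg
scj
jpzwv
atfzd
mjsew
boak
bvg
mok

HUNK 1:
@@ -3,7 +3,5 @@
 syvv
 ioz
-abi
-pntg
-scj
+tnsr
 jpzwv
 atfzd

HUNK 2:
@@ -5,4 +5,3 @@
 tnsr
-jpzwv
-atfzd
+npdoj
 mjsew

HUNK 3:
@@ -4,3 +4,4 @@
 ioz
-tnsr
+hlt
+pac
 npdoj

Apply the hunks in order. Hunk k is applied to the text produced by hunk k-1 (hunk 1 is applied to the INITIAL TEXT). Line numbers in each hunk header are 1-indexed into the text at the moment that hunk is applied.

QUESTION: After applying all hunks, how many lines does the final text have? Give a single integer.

Hunk 1: at line 3 remove [abi,pntg,scj] add [tnsr] -> 11 lines: jyi zpgp syvv ioz tnsr jpzwv atfzd mjsew boak bvg mok
Hunk 2: at line 5 remove [jpzwv,atfzd] add [npdoj] -> 10 lines: jyi zpgp syvv ioz tnsr npdoj mjsew boak bvg mok
Hunk 3: at line 4 remove [tnsr] add [hlt,pac] -> 11 lines: jyi zpgp syvv ioz hlt pac npdoj mjsew boak bvg mok
Final line count: 11

Answer: 11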